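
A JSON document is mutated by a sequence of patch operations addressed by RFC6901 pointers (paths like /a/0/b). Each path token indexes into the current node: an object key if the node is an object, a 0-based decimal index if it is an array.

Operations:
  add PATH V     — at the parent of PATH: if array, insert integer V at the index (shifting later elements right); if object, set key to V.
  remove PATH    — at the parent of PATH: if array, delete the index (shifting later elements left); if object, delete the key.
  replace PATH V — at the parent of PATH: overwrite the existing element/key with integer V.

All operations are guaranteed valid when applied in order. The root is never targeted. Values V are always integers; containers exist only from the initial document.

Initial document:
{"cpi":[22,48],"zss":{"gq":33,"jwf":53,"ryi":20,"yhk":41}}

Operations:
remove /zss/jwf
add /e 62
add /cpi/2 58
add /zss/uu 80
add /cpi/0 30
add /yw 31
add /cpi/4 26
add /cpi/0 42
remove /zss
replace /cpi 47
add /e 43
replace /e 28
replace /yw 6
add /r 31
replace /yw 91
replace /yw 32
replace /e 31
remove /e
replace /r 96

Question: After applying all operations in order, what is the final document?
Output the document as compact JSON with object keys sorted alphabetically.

After op 1 (remove /zss/jwf): {"cpi":[22,48],"zss":{"gq":33,"ryi":20,"yhk":41}}
After op 2 (add /e 62): {"cpi":[22,48],"e":62,"zss":{"gq":33,"ryi":20,"yhk":41}}
After op 3 (add /cpi/2 58): {"cpi":[22,48,58],"e":62,"zss":{"gq":33,"ryi":20,"yhk":41}}
After op 4 (add /zss/uu 80): {"cpi":[22,48,58],"e":62,"zss":{"gq":33,"ryi":20,"uu":80,"yhk":41}}
After op 5 (add /cpi/0 30): {"cpi":[30,22,48,58],"e":62,"zss":{"gq":33,"ryi":20,"uu":80,"yhk":41}}
After op 6 (add /yw 31): {"cpi":[30,22,48,58],"e":62,"yw":31,"zss":{"gq":33,"ryi":20,"uu":80,"yhk":41}}
After op 7 (add /cpi/4 26): {"cpi":[30,22,48,58,26],"e":62,"yw":31,"zss":{"gq":33,"ryi":20,"uu":80,"yhk":41}}
After op 8 (add /cpi/0 42): {"cpi":[42,30,22,48,58,26],"e":62,"yw":31,"zss":{"gq":33,"ryi":20,"uu":80,"yhk":41}}
After op 9 (remove /zss): {"cpi":[42,30,22,48,58,26],"e":62,"yw":31}
After op 10 (replace /cpi 47): {"cpi":47,"e":62,"yw":31}
After op 11 (add /e 43): {"cpi":47,"e":43,"yw":31}
After op 12 (replace /e 28): {"cpi":47,"e":28,"yw":31}
After op 13 (replace /yw 6): {"cpi":47,"e":28,"yw":6}
After op 14 (add /r 31): {"cpi":47,"e":28,"r":31,"yw":6}
After op 15 (replace /yw 91): {"cpi":47,"e":28,"r":31,"yw":91}
After op 16 (replace /yw 32): {"cpi":47,"e":28,"r":31,"yw":32}
After op 17 (replace /e 31): {"cpi":47,"e":31,"r":31,"yw":32}
After op 18 (remove /e): {"cpi":47,"r":31,"yw":32}
After op 19 (replace /r 96): {"cpi":47,"r":96,"yw":32}

Answer: {"cpi":47,"r":96,"yw":32}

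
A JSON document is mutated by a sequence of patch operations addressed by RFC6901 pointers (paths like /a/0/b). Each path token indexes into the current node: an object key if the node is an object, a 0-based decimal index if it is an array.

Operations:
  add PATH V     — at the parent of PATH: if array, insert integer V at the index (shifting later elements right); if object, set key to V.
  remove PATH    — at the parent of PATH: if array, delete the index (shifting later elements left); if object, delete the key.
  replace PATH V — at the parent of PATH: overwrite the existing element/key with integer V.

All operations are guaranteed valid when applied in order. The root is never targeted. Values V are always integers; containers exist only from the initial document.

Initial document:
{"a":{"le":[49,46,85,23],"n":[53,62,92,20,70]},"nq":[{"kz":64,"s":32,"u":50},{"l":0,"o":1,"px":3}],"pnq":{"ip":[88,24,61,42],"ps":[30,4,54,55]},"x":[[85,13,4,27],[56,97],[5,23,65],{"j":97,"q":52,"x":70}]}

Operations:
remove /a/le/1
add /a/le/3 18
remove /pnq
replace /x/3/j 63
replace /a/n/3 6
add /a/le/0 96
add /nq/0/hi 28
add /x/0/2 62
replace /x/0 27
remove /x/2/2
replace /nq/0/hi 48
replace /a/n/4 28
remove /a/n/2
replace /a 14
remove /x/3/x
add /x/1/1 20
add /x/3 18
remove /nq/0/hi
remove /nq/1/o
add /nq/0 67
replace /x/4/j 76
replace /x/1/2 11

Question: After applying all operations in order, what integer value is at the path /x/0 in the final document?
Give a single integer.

Answer: 27

Derivation:
After op 1 (remove /a/le/1): {"a":{"le":[49,85,23],"n":[53,62,92,20,70]},"nq":[{"kz":64,"s":32,"u":50},{"l":0,"o":1,"px":3}],"pnq":{"ip":[88,24,61,42],"ps":[30,4,54,55]},"x":[[85,13,4,27],[56,97],[5,23,65],{"j":97,"q":52,"x":70}]}
After op 2 (add /a/le/3 18): {"a":{"le":[49,85,23,18],"n":[53,62,92,20,70]},"nq":[{"kz":64,"s":32,"u":50},{"l":0,"o":1,"px":3}],"pnq":{"ip":[88,24,61,42],"ps":[30,4,54,55]},"x":[[85,13,4,27],[56,97],[5,23,65],{"j":97,"q":52,"x":70}]}
After op 3 (remove /pnq): {"a":{"le":[49,85,23,18],"n":[53,62,92,20,70]},"nq":[{"kz":64,"s":32,"u":50},{"l":0,"o":1,"px":3}],"x":[[85,13,4,27],[56,97],[5,23,65],{"j":97,"q":52,"x":70}]}
After op 4 (replace /x/3/j 63): {"a":{"le":[49,85,23,18],"n":[53,62,92,20,70]},"nq":[{"kz":64,"s":32,"u":50},{"l":0,"o":1,"px":3}],"x":[[85,13,4,27],[56,97],[5,23,65],{"j":63,"q":52,"x":70}]}
After op 5 (replace /a/n/3 6): {"a":{"le":[49,85,23,18],"n":[53,62,92,6,70]},"nq":[{"kz":64,"s":32,"u":50},{"l":0,"o":1,"px":3}],"x":[[85,13,4,27],[56,97],[5,23,65],{"j":63,"q":52,"x":70}]}
After op 6 (add /a/le/0 96): {"a":{"le":[96,49,85,23,18],"n":[53,62,92,6,70]},"nq":[{"kz":64,"s":32,"u":50},{"l":0,"o":1,"px":3}],"x":[[85,13,4,27],[56,97],[5,23,65],{"j":63,"q":52,"x":70}]}
After op 7 (add /nq/0/hi 28): {"a":{"le":[96,49,85,23,18],"n":[53,62,92,6,70]},"nq":[{"hi":28,"kz":64,"s":32,"u":50},{"l":0,"o":1,"px":3}],"x":[[85,13,4,27],[56,97],[5,23,65],{"j":63,"q":52,"x":70}]}
After op 8 (add /x/0/2 62): {"a":{"le":[96,49,85,23,18],"n":[53,62,92,6,70]},"nq":[{"hi":28,"kz":64,"s":32,"u":50},{"l":0,"o":1,"px":3}],"x":[[85,13,62,4,27],[56,97],[5,23,65],{"j":63,"q":52,"x":70}]}
After op 9 (replace /x/0 27): {"a":{"le":[96,49,85,23,18],"n":[53,62,92,6,70]},"nq":[{"hi":28,"kz":64,"s":32,"u":50},{"l":0,"o":1,"px":3}],"x":[27,[56,97],[5,23,65],{"j":63,"q":52,"x":70}]}
After op 10 (remove /x/2/2): {"a":{"le":[96,49,85,23,18],"n":[53,62,92,6,70]},"nq":[{"hi":28,"kz":64,"s":32,"u":50},{"l":0,"o":1,"px":3}],"x":[27,[56,97],[5,23],{"j":63,"q":52,"x":70}]}
After op 11 (replace /nq/0/hi 48): {"a":{"le":[96,49,85,23,18],"n":[53,62,92,6,70]},"nq":[{"hi":48,"kz":64,"s":32,"u":50},{"l":0,"o":1,"px":3}],"x":[27,[56,97],[5,23],{"j":63,"q":52,"x":70}]}
After op 12 (replace /a/n/4 28): {"a":{"le":[96,49,85,23,18],"n":[53,62,92,6,28]},"nq":[{"hi":48,"kz":64,"s":32,"u":50},{"l":0,"o":1,"px":3}],"x":[27,[56,97],[5,23],{"j":63,"q":52,"x":70}]}
After op 13 (remove /a/n/2): {"a":{"le":[96,49,85,23,18],"n":[53,62,6,28]},"nq":[{"hi":48,"kz":64,"s":32,"u":50},{"l":0,"o":1,"px":3}],"x":[27,[56,97],[5,23],{"j":63,"q":52,"x":70}]}
After op 14 (replace /a 14): {"a":14,"nq":[{"hi":48,"kz":64,"s":32,"u":50},{"l":0,"o":1,"px":3}],"x":[27,[56,97],[5,23],{"j":63,"q":52,"x":70}]}
After op 15 (remove /x/3/x): {"a":14,"nq":[{"hi":48,"kz":64,"s":32,"u":50},{"l":0,"o":1,"px":3}],"x":[27,[56,97],[5,23],{"j":63,"q":52}]}
After op 16 (add /x/1/1 20): {"a":14,"nq":[{"hi":48,"kz":64,"s":32,"u":50},{"l":0,"o":1,"px":3}],"x":[27,[56,20,97],[5,23],{"j":63,"q":52}]}
After op 17 (add /x/3 18): {"a":14,"nq":[{"hi":48,"kz":64,"s":32,"u":50},{"l":0,"o":1,"px":3}],"x":[27,[56,20,97],[5,23],18,{"j":63,"q":52}]}
After op 18 (remove /nq/0/hi): {"a":14,"nq":[{"kz":64,"s":32,"u":50},{"l":0,"o":1,"px":3}],"x":[27,[56,20,97],[5,23],18,{"j":63,"q":52}]}
After op 19 (remove /nq/1/o): {"a":14,"nq":[{"kz":64,"s":32,"u":50},{"l":0,"px":3}],"x":[27,[56,20,97],[5,23],18,{"j":63,"q":52}]}
After op 20 (add /nq/0 67): {"a":14,"nq":[67,{"kz":64,"s":32,"u":50},{"l":0,"px":3}],"x":[27,[56,20,97],[5,23],18,{"j":63,"q":52}]}
After op 21 (replace /x/4/j 76): {"a":14,"nq":[67,{"kz":64,"s":32,"u":50},{"l":0,"px":3}],"x":[27,[56,20,97],[5,23],18,{"j":76,"q":52}]}
After op 22 (replace /x/1/2 11): {"a":14,"nq":[67,{"kz":64,"s":32,"u":50},{"l":0,"px":3}],"x":[27,[56,20,11],[5,23],18,{"j":76,"q":52}]}
Value at /x/0: 27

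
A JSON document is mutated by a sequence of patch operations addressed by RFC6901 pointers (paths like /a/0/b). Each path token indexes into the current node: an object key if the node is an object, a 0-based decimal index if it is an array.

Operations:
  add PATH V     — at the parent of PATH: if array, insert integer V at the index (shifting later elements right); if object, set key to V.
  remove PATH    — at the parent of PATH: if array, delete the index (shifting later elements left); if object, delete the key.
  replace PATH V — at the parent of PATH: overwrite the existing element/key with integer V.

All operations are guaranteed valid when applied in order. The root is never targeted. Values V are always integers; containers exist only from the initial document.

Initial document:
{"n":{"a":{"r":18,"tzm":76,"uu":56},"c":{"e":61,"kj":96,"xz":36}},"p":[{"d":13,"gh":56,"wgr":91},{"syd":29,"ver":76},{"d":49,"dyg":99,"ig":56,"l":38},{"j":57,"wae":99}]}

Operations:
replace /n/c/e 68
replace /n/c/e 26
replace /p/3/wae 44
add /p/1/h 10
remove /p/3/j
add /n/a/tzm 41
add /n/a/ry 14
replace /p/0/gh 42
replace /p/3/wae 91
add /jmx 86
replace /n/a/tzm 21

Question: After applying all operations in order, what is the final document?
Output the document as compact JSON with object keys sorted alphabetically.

After op 1 (replace /n/c/e 68): {"n":{"a":{"r":18,"tzm":76,"uu":56},"c":{"e":68,"kj":96,"xz":36}},"p":[{"d":13,"gh":56,"wgr":91},{"syd":29,"ver":76},{"d":49,"dyg":99,"ig":56,"l":38},{"j":57,"wae":99}]}
After op 2 (replace /n/c/e 26): {"n":{"a":{"r":18,"tzm":76,"uu":56},"c":{"e":26,"kj":96,"xz":36}},"p":[{"d":13,"gh":56,"wgr":91},{"syd":29,"ver":76},{"d":49,"dyg":99,"ig":56,"l":38},{"j":57,"wae":99}]}
After op 3 (replace /p/3/wae 44): {"n":{"a":{"r":18,"tzm":76,"uu":56},"c":{"e":26,"kj":96,"xz":36}},"p":[{"d":13,"gh":56,"wgr":91},{"syd":29,"ver":76},{"d":49,"dyg":99,"ig":56,"l":38},{"j":57,"wae":44}]}
After op 4 (add /p/1/h 10): {"n":{"a":{"r":18,"tzm":76,"uu":56},"c":{"e":26,"kj":96,"xz":36}},"p":[{"d":13,"gh":56,"wgr":91},{"h":10,"syd":29,"ver":76},{"d":49,"dyg":99,"ig":56,"l":38},{"j":57,"wae":44}]}
After op 5 (remove /p/3/j): {"n":{"a":{"r":18,"tzm":76,"uu":56},"c":{"e":26,"kj":96,"xz":36}},"p":[{"d":13,"gh":56,"wgr":91},{"h":10,"syd":29,"ver":76},{"d":49,"dyg":99,"ig":56,"l":38},{"wae":44}]}
After op 6 (add /n/a/tzm 41): {"n":{"a":{"r":18,"tzm":41,"uu":56},"c":{"e":26,"kj":96,"xz":36}},"p":[{"d":13,"gh":56,"wgr":91},{"h":10,"syd":29,"ver":76},{"d":49,"dyg":99,"ig":56,"l":38},{"wae":44}]}
After op 7 (add /n/a/ry 14): {"n":{"a":{"r":18,"ry":14,"tzm":41,"uu":56},"c":{"e":26,"kj":96,"xz":36}},"p":[{"d":13,"gh":56,"wgr":91},{"h":10,"syd":29,"ver":76},{"d":49,"dyg":99,"ig":56,"l":38},{"wae":44}]}
After op 8 (replace /p/0/gh 42): {"n":{"a":{"r":18,"ry":14,"tzm":41,"uu":56},"c":{"e":26,"kj":96,"xz":36}},"p":[{"d":13,"gh":42,"wgr":91},{"h":10,"syd":29,"ver":76},{"d":49,"dyg":99,"ig":56,"l":38},{"wae":44}]}
After op 9 (replace /p/3/wae 91): {"n":{"a":{"r":18,"ry":14,"tzm":41,"uu":56},"c":{"e":26,"kj":96,"xz":36}},"p":[{"d":13,"gh":42,"wgr":91},{"h":10,"syd":29,"ver":76},{"d":49,"dyg":99,"ig":56,"l":38},{"wae":91}]}
After op 10 (add /jmx 86): {"jmx":86,"n":{"a":{"r":18,"ry":14,"tzm":41,"uu":56},"c":{"e":26,"kj":96,"xz":36}},"p":[{"d":13,"gh":42,"wgr":91},{"h":10,"syd":29,"ver":76},{"d":49,"dyg":99,"ig":56,"l":38},{"wae":91}]}
After op 11 (replace /n/a/tzm 21): {"jmx":86,"n":{"a":{"r":18,"ry":14,"tzm":21,"uu":56},"c":{"e":26,"kj":96,"xz":36}},"p":[{"d":13,"gh":42,"wgr":91},{"h":10,"syd":29,"ver":76},{"d":49,"dyg":99,"ig":56,"l":38},{"wae":91}]}

Answer: {"jmx":86,"n":{"a":{"r":18,"ry":14,"tzm":21,"uu":56},"c":{"e":26,"kj":96,"xz":36}},"p":[{"d":13,"gh":42,"wgr":91},{"h":10,"syd":29,"ver":76},{"d":49,"dyg":99,"ig":56,"l":38},{"wae":91}]}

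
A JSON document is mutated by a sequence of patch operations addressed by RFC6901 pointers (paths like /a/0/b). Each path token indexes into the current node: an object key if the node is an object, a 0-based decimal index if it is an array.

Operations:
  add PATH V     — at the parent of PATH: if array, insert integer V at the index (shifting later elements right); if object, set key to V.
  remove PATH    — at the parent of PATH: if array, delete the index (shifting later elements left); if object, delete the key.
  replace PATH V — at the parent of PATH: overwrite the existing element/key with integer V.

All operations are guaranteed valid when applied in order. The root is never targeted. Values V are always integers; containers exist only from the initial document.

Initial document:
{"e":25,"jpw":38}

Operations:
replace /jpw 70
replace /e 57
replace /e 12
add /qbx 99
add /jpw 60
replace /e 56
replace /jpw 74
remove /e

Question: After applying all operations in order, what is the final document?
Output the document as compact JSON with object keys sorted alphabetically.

After op 1 (replace /jpw 70): {"e":25,"jpw":70}
After op 2 (replace /e 57): {"e":57,"jpw":70}
After op 3 (replace /e 12): {"e":12,"jpw":70}
After op 4 (add /qbx 99): {"e":12,"jpw":70,"qbx":99}
After op 5 (add /jpw 60): {"e":12,"jpw":60,"qbx":99}
After op 6 (replace /e 56): {"e":56,"jpw":60,"qbx":99}
After op 7 (replace /jpw 74): {"e":56,"jpw":74,"qbx":99}
After op 8 (remove /e): {"jpw":74,"qbx":99}

Answer: {"jpw":74,"qbx":99}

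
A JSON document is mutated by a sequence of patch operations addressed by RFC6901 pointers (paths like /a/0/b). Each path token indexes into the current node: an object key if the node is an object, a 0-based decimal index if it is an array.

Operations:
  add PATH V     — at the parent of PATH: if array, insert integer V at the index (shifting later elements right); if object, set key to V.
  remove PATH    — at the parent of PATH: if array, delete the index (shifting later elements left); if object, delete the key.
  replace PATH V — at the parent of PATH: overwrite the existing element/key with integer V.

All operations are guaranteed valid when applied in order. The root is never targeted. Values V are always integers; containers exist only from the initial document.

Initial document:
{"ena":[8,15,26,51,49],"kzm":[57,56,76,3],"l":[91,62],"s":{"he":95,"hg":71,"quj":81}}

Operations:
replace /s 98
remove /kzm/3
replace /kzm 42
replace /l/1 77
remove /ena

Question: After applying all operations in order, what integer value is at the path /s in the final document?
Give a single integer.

Answer: 98

Derivation:
After op 1 (replace /s 98): {"ena":[8,15,26,51,49],"kzm":[57,56,76,3],"l":[91,62],"s":98}
After op 2 (remove /kzm/3): {"ena":[8,15,26,51,49],"kzm":[57,56,76],"l":[91,62],"s":98}
After op 3 (replace /kzm 42): {"ena":[8,15,26,51,49],"kzm":42,"l":[91,62],"s":98}
After op 4 (replace /l/1 77): {"ena":[8,15,26,51,49],"kzm":42,"l":[91,77],"s":98}
After op 5 (remove /ena): {"kzm":42,"l":[91,77],"s":98}
Value at /s: 98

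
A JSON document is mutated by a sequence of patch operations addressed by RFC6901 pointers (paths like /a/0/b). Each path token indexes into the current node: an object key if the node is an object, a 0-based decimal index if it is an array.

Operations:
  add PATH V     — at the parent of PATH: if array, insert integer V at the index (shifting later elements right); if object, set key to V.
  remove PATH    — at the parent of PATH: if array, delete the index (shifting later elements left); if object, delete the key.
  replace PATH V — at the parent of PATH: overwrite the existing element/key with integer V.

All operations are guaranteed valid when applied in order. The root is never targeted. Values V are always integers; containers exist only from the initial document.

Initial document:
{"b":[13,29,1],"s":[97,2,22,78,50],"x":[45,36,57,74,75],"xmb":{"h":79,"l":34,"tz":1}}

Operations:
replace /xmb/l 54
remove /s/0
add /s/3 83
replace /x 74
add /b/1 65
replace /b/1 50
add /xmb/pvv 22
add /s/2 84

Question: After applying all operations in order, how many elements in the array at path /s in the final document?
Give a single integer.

Answer: 6

Derivation:
After op 1 (replace /xmb/l 54): {"b":[13,29,1],"s":[97,2,22,78,50],"x":[45,36,57,74,75],"xmb":{"h":79,"l":54,"tz":1}}
After op 2 (remove /s/0): {"b":[13,29,1],"s":[2,22,78,50],"x":[45,36,57,74,75],"xmb":{"h":79,"l":54,"tz":1}}
After op 3 (add /s/3 83): {"b":[13,29,1],"s":[2,22,78,83,50],"x":[45,36,57,74,75],"xmb":{"h":79,"l":54,"tz":1}}
After op 4 (replace /x 74): {"b":[13,29,1],"s":[2,22,78,83,50],"x":74,"xmb":{"h":79,"l":54,"tz":1}}
After op 5 (add /b/1 65): {"b":[13,65,29,1],"s":[2,22,78,83,50],"x":74,"xmb":{"h":79,"l":54,"tz":1}}
After op 6 (replace /b/1 50): {"b":[13,50,29,1],"s":[2,22,78,83,50],"x":74,"xmb":{"h":79,"l":54,"tz":1}}
After op 7 (add /xmb/pvv 22): {"b":[13,50,29,1],"s":[2,22,78,83,50],"x":74,"xmb":{"h":79,"l":54,"pvv":22,"tz":1}}
After op 8 (add /s/2 84): {"b":[13,50,29,1],"s":[2,22,84,78,83,50],"x":74,"xmb":{"h":79,"l":54,"pvv":22,"tz":1}}
Size at path /s: 6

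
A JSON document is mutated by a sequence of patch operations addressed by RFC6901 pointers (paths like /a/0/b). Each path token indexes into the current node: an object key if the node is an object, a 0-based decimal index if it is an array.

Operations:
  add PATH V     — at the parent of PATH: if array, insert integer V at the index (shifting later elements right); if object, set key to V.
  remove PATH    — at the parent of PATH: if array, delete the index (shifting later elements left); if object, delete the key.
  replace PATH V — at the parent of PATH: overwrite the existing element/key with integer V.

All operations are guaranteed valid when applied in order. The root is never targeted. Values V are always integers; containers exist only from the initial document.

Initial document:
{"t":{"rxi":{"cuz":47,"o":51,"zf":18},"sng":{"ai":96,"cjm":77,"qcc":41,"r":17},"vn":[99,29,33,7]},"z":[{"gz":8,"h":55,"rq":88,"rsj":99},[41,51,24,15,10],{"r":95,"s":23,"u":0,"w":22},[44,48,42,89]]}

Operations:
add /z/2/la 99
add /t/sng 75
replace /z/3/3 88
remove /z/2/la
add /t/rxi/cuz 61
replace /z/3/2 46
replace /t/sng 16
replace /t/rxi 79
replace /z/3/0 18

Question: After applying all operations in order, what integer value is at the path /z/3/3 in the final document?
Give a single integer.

Answer: 88

Derivation:
After op 1 (add /z/2/la 99): {"t":{"rxi":{"cuz":47,"o":51,"zf":18},"sng":{"ai":96,"cjm":77,"qcc":41,"r":17},"vn":[99,29,33,7]},"z":[{"gz":8,"h":55,"rq":88,"rsj":99},[41,51,24,15,10],{"la":99,"r":95,"s":23,"u":0,"w":22},[44,48,42,89]]}
After op 2 (add /t/sng 75): {"t":{"rxi":{"cuz":47,"o":51,"zf":18},"sng":75,"vn":[99,29,33,7]},"z":[{"gz":8,"h":55,"rq":88,"rsj":99},[41,51,24,15,10],{"la":99,"r":95,"s":23,"u":0,"w":22},[44,48,42,89]]}
After op 3 (replace /z/3/3 88): {"t":{"rxi":{"cuz":47,"o":51,"zf":18},"sng":75,"vn":[99,29,33,7]},"z":[{"gz":8,"h":55,"rq":88,"rsj":99},[41,51,24,15,10],{"la":99,"r":95,"s":23,"u":0,"w":22},[44,48,42,88]]}
After op 4 (remove /z/2/la): {"t":{"rxi":{"cuz":47,"o":51,"zf":18},"sng":75,"vn":[99,29,33,7]},"z":[{"gz":8,"h":55,"rq":88,"rsj":99},[41,51,24,15,10],{"r":95,"s":23,"u":0,"w":22},[44,48,42,88]]}
After op 5 (add /t/rxi/cuz 61): {"t":{"rxi":{"cuz":61,"o":51,"zf":18},"sng":75,"vn":[99,29,33,7]},"z":[{"gz":8,"h":55,"rq":88,"rsj":99},[41,51,24,15,10],{"r":95,"s":23,"u":0,"w":22},[44,48,42,88]]}
After op 6 (replace /z/3/2 46): {"t":{"rxi":{"cuz":61,"o":51,"zf":18},"sng":75,"vn":[99,29,33,7]},"z":[{"gz":8,"h":55,"rq":88,"rsj":99},[41,51,24,15,10],{"r":95,"s":23,"u":0,"w":22},[44,48,46,88]]}
After op 7 (replace /t/sng 16): {"t":{"rxi":{"cuz":61,"o":51,"zf":18},"sng":16,"vn":[99,29,33,7]},"z":[{"gz":8,"h":55,"rq":88,"rsj":99},[41,51,24,15,10],{"r":95,"s":23,"u":0,"w":22},[44,48,46,88]]}
After op 8 (replace /t/rxi 79): {"t":{"rxi":79,"sng":16,"vn":[99,29,33,7]},"z":[{"gz":8,"h":55,"rq":88,"rsj":99},[41,51,24,15,10],{"r":95,"s":23,"u":0,"w":22},[44,48,46,88]]}
After op 9 (replace /z/3/0 18): {"t":{"rxi":79,"sng":16,"vn":[99,29,33,7]},"z":[{"gz":8,"h":55,"rq":88,"rsj":99},[41,51,24,15,10],{"r":95,"s":23,"u":0,"w":22},[18,48,46,88]]}
Value at /z/3/3: 88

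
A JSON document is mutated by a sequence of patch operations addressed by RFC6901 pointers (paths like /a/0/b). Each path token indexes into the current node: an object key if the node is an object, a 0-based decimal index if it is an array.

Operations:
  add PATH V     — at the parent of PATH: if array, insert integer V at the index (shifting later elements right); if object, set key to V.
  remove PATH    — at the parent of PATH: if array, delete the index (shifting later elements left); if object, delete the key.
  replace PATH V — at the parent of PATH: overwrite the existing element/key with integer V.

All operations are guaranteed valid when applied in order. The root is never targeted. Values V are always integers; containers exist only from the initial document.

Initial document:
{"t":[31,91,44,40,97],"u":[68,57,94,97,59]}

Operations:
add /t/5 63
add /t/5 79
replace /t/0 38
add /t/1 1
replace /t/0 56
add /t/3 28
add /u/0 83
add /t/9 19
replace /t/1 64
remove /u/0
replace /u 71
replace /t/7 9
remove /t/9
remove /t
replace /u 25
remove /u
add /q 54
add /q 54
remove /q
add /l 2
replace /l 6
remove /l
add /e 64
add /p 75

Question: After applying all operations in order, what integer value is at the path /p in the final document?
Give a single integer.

After op 1 (add /t/5 63): {"t":[31,91,44,40,97,63],"u":[68,57,94,97,59]}
After op 2 (add /t/5 79): {"t":[31,91,44,40,97,79,63],"u":[68,57,94,97,59]}
After op 3 (replace /t/0 38): {"t":[38,91,44,40,97,79,63],"u":[68,57,94,97,59]}
After op 4 (add /t/1 1): {"t":[38,1,91,44,40,97,79,63],"u":[68,57,94,97,59]}
After op 5 (replace /t/0 56): {"t":[56,1,91,44,40,97,79,63],"u":[68,57,94,97,59]}
After op 6 (add /t/3 28): {"t":[56,1,91,28,44,40,97,79,63],"u":[68,57,94,97,59]}
After op 7 (add /u/0 83): {"t":[56,1,91,28,44,40,97,79,63],"u":[83,68,57,94,97,59]}
After op 8 (add /t/9 19): {"t":[56,1,91,28,44,40,97,79,63,19],"u":[83,68,57,94,97,59]}
After op 9 (replace /t/1 64): {"t":[56,64,91,28,44,40,97,79,63,19],"u":[83,68,57,94,97,59]}
After op 10 (remove /u/0): {"t":[56,64,91,28,44,40,97,79,63,19],"u":[68,57,94,97,59]}
After op 11 (replace /u 71): {"t":[56,64,91,28,44,40,97,79,63,19],"u":71}
After op 12 (replace /t/7 9): {"t":[56,64,91,28,44,40,97,9,63,19],"u":71}
After op 13 (remove /t/9): {"t":[56,64,91,28,44,40,97,9,63],"u":71}
After op 14 (remove /t): {"u":71}
After op 15 (replace /u 25): {"u":25}
After op 16 (remove /u): {}
After op 17 (add /q 54): {"q":54}
After op 18 (add /q 54): {"q":54}
After op 19 (remove /q): {}
After op 20 (add /l 2): {"l":2}
After op 21 (replace /l 6): {"l":6}
After op 22 (remove /l): {}
After op 23 (add /e 64): {"e":64}
After op 24 (add /p 75): {"e":64,"p":75}
Value at /p: 75

Answer: 75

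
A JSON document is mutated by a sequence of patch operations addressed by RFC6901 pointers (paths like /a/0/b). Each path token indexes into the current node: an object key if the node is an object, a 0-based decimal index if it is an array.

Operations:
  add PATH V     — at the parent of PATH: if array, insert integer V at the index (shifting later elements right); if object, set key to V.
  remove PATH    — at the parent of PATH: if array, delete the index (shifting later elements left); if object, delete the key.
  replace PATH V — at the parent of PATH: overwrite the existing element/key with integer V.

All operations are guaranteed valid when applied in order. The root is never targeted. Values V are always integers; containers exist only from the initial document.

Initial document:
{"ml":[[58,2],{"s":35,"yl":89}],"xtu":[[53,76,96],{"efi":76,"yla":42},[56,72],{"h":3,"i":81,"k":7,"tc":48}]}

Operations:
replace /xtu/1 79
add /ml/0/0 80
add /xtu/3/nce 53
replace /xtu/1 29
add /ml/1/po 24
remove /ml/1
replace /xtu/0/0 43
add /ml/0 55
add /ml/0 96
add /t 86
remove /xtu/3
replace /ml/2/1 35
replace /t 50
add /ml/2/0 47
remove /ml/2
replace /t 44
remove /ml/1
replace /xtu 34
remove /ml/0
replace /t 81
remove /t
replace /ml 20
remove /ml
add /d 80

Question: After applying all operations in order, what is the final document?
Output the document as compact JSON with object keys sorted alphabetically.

Answer: {"d":80,"xtu":34}

Derivation:
After op 1 (replace /xtu/1 79): {"ml":[[58,2],{"s":35,"yl":89}],"xtu":[[53,76,96],79,[56,72],{"h":3,"i":81,"k":7,"tc":48}]}
After op 2 (add /ml/0/0 80): {"ml":[[80,58,2],{"s":35,"yl":89}],"xtu":[[53,76,96],79,[56,72],{"h":3,"i":81,"k":7,"tc":48}]}
After op 3 (add /xtu/3/nce 53): {"ml":[[80,58,2],{"s":35,"yl":89}],"xtu":[[53,76,96],79,[56,72],{"h":3,"i":81,"k":7,"nce":53,"tc":48}]}
After op 4 (replace /xtu/1 29): {"ml":[[80,58,2],{"s":35,"yl":89}],"xtu":[[53,76,96],29,[56,72],{"h":3,"i":81,"k":7,"nce":53,"tc":48}]}
After op 5 (add /ml/1/po 24): {"ml":[[80,58,2],{"po":24,"s":35,"yl":89}],"xtu":[[53,76,96],29,[56,72],{"h":3,"i":81,"k":7,"nce":53,"tc":48}]}
After op 6 (remove /ml/1): {"ml":[[80,58,2]],"xtu":[[53,76,96],29,[56,72],{"h":3,"i":81,"k":7,"nce":53,"tc":48}]}
After op 7 (replace /xtu/0/0 43): {"ml":[[80,58,2]],"xtu":[[43,76,96],29,[56,72],{"h":3,"i":81,"k":7,"nce":53,"tc":48}]}
After op 8 (add /ml/0 55): {"ml":[55,[80,58,2]],"xtu":[[43,76,96],29,[56,72],{"h":3,"i":81,"k":7,"nce":53,"tc":48}]}
After op 9 (add /ml/0 96): {"ml":[96,55,[80,58,2]],"xtu":[[43,76,96],29,[56,72],{"h":3,"i":81,"k":7,"nce":53,"tc":48}]}
After op 10 (add /t 86): {"ml":[96,55,[80,58,2]],"t":86,"xtu":[[43,76,96],29,[56,72],{"h":3,"i":81,"k":7,"nce":53,"tc":48}]}
After op 11 (remove /xtu/3): {"ml":[96,55,[80,58,2]],"t":86,"xtu":[[43,76,96],29,[56,72]]}
After op 12 (replace /ml/2/1 35): {"ml":[96,55,[80,35,2]],"t":86,"xtu":[[43,76,96],29,[56,72]]}
After op 13 (replace /t 50): {"ml":[96,55,[80,35,2]],"t":50,"xtu":[[43,76,96],29,[56,72]]}
After op 14 (add /ml/2/0 47): {"ml":[96,55,[47,80,35,2]],"t":50,"xtu":[[43,76,96],29,[56,72]]}
After op 15 (remove /ml/2): {"ml":[96,55],"t":50,"xtu":[[43,76,96],29,[56,72]]}
After op 16 (replace /t 44): {"ml":[96,55],"t":44,"xtu":[[43,76,96],29,[56,72]]}
After op 17 (remove /ml/1): {"ml":[96],"t":44,"xtu":[[43,76,96],29,[56,72]]}
After op 18 (replace /xtu 34): {"ml":[96],"t":44,"xtu":34}
After op 19 (remove /ml/0): {"ml":[],"t":44,"xtu":34}
After op 20 (replace /t 81): {"ml":[],"t":81,"xtu":34}
After op 21 (remove /t): {"ml":[],"xtu":34}
After op 22 (replace /ml 20): {"ml":20,"xtu":34}
After op 23 (remove /ml): {"xtu":34}
After op 24 (add /d 80): {"d":80,"xtu":34}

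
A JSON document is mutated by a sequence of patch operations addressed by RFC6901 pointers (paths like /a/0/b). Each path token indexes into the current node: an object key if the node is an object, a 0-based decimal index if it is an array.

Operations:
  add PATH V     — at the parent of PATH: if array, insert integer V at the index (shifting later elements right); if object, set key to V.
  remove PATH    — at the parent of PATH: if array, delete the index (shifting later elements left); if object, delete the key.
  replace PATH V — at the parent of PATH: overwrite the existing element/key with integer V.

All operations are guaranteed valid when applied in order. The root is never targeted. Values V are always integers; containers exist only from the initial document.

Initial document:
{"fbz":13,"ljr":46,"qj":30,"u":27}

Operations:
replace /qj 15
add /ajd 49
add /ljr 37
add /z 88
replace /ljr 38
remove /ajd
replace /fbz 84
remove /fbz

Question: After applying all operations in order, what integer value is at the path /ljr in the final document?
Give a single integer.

Answer: 38

Derivation:
After op 1 (replace /qj 15): {"fbz":13,"ljr":46,"qj":15,"u":27}
After op 2 (add /ajd 49): {"ajd":49,"fbz":13,"ljr":46,"qj":15,"u":27}
After op 3 (add /ljr 37): {"ajd":49,"fbz":13,"ljr":37,"qj":15,"u":27}
After op 4 (add /z 88): {"ajd":49,"fbz":13,"ljr":37,"qj":15,"u":27,"z":88}
After op 5 (replace /ljr 38): {"ajd":49,"fbz":13,"ljr":38,"qj":15,"u":27,"z":88}
After op 6 (remove /ajd): {"fbz":13,"ljr":38,"qj":15,"u":27,"z":88}
After op 7 (replace /fbz 84): {"fbz":84,"ljr":38,"qj":15,"u":27,"z":88}
After op 8 (remove /fbz): {"ljr":38,"qj":15,"u":27,"z":88}
Value at /ljr: 38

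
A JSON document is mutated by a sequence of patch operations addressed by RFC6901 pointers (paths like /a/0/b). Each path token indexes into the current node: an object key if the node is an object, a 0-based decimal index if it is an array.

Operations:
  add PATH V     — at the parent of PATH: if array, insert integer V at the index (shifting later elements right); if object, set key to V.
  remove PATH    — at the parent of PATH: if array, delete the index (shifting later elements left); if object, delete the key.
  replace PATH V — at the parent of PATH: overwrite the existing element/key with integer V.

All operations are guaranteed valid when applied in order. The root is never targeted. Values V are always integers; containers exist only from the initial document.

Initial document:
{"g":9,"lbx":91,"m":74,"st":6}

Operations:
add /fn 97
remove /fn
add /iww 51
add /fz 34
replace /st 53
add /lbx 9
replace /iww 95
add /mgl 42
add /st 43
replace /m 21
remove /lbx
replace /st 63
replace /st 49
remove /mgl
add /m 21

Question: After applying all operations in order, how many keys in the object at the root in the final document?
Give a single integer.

After op 1 (add /fn 97): {"fn":97,"g":9,"lbx":91,"m":74,"st":6}
After op 2 (remove /fn): {"g":9,"lbx":91,"m":74,"st":6}
After op 3 (add /iww 51): {"g":9,"iww":51,"lbx":91,"m":74,"st":6}
After op 4 (add /fz 34): {"fz":34,"g":9,"iww":51,"lbx":91,"m":74,"st":6}
After op 5 (replace /st 53): {"fz":34,"g":9,"iww":51,"lbx":91,"m":74,"st":53}
After op 6 (add /lbx 9): {"fz":34,"g":9,"iww":51,"lbx":9,"m":74,"st":53}
After op 7 (replace /iww 95): {"fz":34,"g":9,"iww":95,"lbx":9,"m":74,"st":53}
After op 8 (add /mgl 42): {"fz":34,"g":9,"iww":95,"lbx":9,"m":74,"mgl":42,"st":53}
After op 9 (add /st 43): {"fz":34,"g":9,"iww":95,"lbx":9,"m":74,"mgl":42,"st":43}
After op 10 (replace /m 21): {"fz":34,"g":9,"iww":95,"lbx":9,"m":21,"mgl":42,"st":43}
After op 11 (remove /lbx): {"fz":34,"g":9,"iww":95,"m":21,"mgl":42,"st":43}
After op 12 (replace /st 63): {"fz":34,"g":9,"iww":95,"m":21,"mgl":42,"st":63}
After op 13 (replace /st 49): {"fz":34,"g":9,"iww":95,"m":21,"mgl":42,"st":49}
After op 14 (remove /mgl): {"fz":34,"g":9,"iww":95,"m":21,"st":49}
After op 15 (add /m 21): {"fz":34,"g":9,"iww":95,"m":21,"st":49}
Size at the root: 5

Answer: 5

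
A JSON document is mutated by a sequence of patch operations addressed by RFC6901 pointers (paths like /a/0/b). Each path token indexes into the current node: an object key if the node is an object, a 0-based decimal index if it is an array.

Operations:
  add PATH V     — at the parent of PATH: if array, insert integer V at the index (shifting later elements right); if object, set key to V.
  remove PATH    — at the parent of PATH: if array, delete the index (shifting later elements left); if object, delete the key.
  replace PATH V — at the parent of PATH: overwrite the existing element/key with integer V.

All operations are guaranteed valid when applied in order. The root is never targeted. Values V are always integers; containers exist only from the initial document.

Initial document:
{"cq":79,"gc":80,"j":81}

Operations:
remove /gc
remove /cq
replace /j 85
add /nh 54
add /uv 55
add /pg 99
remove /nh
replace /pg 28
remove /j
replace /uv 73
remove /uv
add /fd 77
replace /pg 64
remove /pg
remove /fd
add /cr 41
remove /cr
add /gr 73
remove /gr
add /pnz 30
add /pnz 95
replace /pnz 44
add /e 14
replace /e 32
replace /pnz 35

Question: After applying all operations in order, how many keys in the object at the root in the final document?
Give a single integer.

After op 1 (remove /gc): {"cq":79,"j":81}
After op 2 (remove /cq): {"j":81}
After op 3 (replace /j 85): {"j":85}
After op 4 (add /nh 54): {"j":85,"nh":54}
After op 5 (add /uv 55): {"j":85,"nh":54,"uv":55}
After op 6 (add /pg 99): {"j":85,"nh":54,"pg":99,"uv":55}
After op 7 (remove /nh): {"j":85,"pg":99,"uv":55}
After op 8 (replace /pg 28): {"j":85,"pg":28,"uv":55}
After op 9 (remove /j): {"pg":28,"uv":55}
After op 10 (replace /uv 73): {"pg":28,"uv":73}
After op 11 (remove /uv): {"pg":28}
After op 12 (add /fd 77): {"fd":77,"pg":28}
After op 13 (replace /pg 64): {"fd":77,"pg":64}
After op 14 (remove /pg): {"fd":77}
After op 15 (remove /fd): {}
After op 16 (add /cr 41): {"cr":41}
After op 17 (remove /cr): {}
After op 18 (add /gr 73): {"gr":73}
After op 19 (remove /gr): {}
After op 20 (add /pnz 30): {"pnz":30}
After op 21 (add /pnz 95): {"pnz":95}
After op 22 (replace /pnz 44): {"pnz":44}
After op 23 (add /e 14): {"e":14,"pnz":44}
After op 24 (replace /e 32): {"e":32,"pnz":44}
After op 25 (replace /pnz 35): {"e":32,"pnz":35}
Size at the root: 2

Answer: 2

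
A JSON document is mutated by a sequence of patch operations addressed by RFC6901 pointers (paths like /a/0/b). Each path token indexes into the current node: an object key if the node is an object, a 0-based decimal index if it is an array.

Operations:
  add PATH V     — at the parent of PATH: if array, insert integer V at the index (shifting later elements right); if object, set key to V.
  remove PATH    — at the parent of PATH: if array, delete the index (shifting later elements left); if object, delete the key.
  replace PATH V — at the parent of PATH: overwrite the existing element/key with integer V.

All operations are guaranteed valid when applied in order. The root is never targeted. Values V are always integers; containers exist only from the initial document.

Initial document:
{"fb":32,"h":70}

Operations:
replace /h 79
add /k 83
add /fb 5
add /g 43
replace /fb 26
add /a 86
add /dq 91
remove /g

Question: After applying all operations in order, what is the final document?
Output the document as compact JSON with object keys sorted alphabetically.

Answer: {"a":86,"dq":91,"fb":26,"h":79,"k":83}

Derivation:
After op 1 (replace /h 79): {"fb":32,"h":79}
After op 2 (add /k 83): {"fb":32,"h":79,"k":83}
After op 3 (add /fb 5): {"fb":5,"h":79,"k":83}
After op 4 (add /g 43): {"fb":5,"g":43,"h":79,"k":83}
After op 5 (replace /fb 26): {"fb":26,"g":43,"h":79,"k":83}
After op 6 (add /a 86): {"a":86,"fb":26,"g":43,"h":79,"k":83}
After op 7 (add /dq 91): {"a":86,"dq":91,"fb":26,"g":43,"h":79,"k":83}
After op 8 (remove /g): {"a":86,"dq":91,"fb":26,"h":79,"k":83}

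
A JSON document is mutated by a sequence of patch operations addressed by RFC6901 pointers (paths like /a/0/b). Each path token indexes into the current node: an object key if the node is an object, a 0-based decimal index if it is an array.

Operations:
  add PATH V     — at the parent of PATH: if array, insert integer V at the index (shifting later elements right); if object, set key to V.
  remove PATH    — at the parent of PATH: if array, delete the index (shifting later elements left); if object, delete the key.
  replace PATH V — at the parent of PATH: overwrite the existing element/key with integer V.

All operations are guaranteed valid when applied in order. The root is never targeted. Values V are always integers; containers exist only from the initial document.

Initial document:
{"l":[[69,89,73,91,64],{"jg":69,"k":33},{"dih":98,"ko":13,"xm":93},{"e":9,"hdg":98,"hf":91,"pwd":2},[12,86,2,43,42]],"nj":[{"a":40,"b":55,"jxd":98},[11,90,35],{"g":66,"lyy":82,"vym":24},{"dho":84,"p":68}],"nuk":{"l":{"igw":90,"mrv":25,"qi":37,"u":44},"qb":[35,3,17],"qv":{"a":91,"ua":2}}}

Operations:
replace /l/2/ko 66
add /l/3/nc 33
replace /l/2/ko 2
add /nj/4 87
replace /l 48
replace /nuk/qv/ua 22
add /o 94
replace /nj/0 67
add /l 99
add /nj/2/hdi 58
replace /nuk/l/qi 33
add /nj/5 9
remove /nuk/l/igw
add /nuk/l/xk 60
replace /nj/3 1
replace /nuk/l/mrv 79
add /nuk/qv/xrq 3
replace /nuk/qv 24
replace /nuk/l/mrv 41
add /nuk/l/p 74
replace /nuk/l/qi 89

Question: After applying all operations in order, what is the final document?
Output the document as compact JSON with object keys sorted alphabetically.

Answer: {"l":99,"nj":[67,[11,90,35],{"g":66,"hdi":58,"lyy":82,"vym":24},1,87,9],"nuk":{"l":{"mrv":41,"p":74,"qi":89,"u":44,"xk":60},"qb":[35,3,17],"qv":24},"o":94}

Derivation:
After op 1 (replace /l/2/ko 66): {"l":[[69,89,73,91,64],{"jg":69,"k":33},{"dih":98,"ko":66,"xm":93},{"e":9,"hdg":98,"hf":91,"pwd":2},[12,86,2,43,42]],"nj":[{"a":40,"b":55,"jxd":98},[11,90,35],{"g":66,"lyy":82,"vym":24},{"dho":84,"p":68}],"nuk":{"l":{"igw":90,"mrv":25,"qi":37,"u":44},"qb":[35,3,17],"qv":{"a":91,"ua":2}}}
After op 2 (add /l/3/nc 33): {"l":[[69,89,73,91,64],{"jg":69,"k":33},{"dih":98,"ko":66,"xm":93},{"e":9,"hdg":98,"hf":91,"nc":33,"pwd":2},[12,86,2,43,42]],"nj":[{"a":40,"b":55,"jxd":98},[11,90,35],{"g":66,"lyy":82,"vym":24},{"dho":84,"p":68}],"nuk":{"l":{"igw":90,"mrv":25,"qi":37,"u":44},"qb":[35,3,17],"qv":{"a":91,"ua":2}}}
After op 3 (replace /l/2/ko 2): {"l":[[69,89,73,91,64],{"jg":69,"k":33},{"dih":98,"ko":2,"xm":93},{"e":9,"hdg":98,"hf":91,"nc":33,"pwd":2},[12,86,2,43,42]],"nj":[{"a":40,"b":55,"jxd":98},[11,90,35],{"g":66,"lyy":82,"vym":24},{"dho":84,"p":68}],"nuk":{"l":{"igw":90,"mrv":25,"qi":37,"u":44},"qb":[35,3,17],"qv":{"a":91,"ua":2}}}
After op 4 (add /nj/4 87): {"l":[[69,89,73,91,64],{"jg":69,"k":33},{"dih":98,"ko":2,"xm":93},{"e":9,"hdg":98,"hf":91,"nc":33,"pwd":2},[12,86,2,43,42]],"nj":[{"a":40,"b":55,"jxd":98},[11,90,35],{"g":66,"lyy":82,"vym":24},{"dho":84,"p":68},87],"nuk":{"l":{"igw":90,"mrv":25,"qi":37,"u":44},"qb":[35,3,17],"qv":{"a":91,"ua":2}}}
After op 5 (replace /l 48): {"l":48,"nj":[{"a":40,"b":55,"jxd":98},[11,90,35],{"g":66,"lyy":82,"vym":24},{"dho":84,"p":68},87],"nuk":{"l":{"igw":90,"mrv":25,"qi":37,"u":44},"qb":[35,3,17],"qv":{"a":91,"ua":2}}}
After op 6 (replace /nuk/qv/ua 22): {"l":48,"nj":[{"a":40,"b":55,"jxd":98},[11,90,35],{"g":66,"lyy":82,"vym":24},{"dho":84,"p":68},87],"nuk":{"l":{"igw":90,"mrv":25,"qi":37,"u":44},"qb":[35,3,17],"qv":{"a":91,"ua":22}}}
After op 7 (add /o 94): {"l":48,"nj":[{"a":40,"b":55,"jxd":98},[11,90,35],{"g":66,"lyy":82,"vym":24},{"dho":84,"p":68},87],"nuk":{"l":{"igw":90,"mrv":25,"qi":37,"u":44},"qb":[35,3,17],"qv":{"a":91,"ua":22}},"o":94}
After op 8 (replace /nj/0 67): {"l":48,"nj":[67,[11,90,35],{"g":66,"lyy":82,"vym":24},{"dho":84,"p":68},87],"nuk":{"l":{"igw":90,"mrv":25,"qi":37,"u":44},"qb":[35,3,17],"qv":{"a":91,"ua":22}},"o":94}
After op 9 (add /l 99): {"l":99,"nj":[67,[11,90,35],{"g":66,"lyy":82,"vym":24},{"dho":84,"p":68},87],"nuk":{"l":{"igw":90,"mrv":25,"qi":37,"u":44},"qb":[35,3,17],"qv":{"a":91,"ua":22}},"o":94}
After op 10 (add /nj/2/hdi 58): {"l":99,"nj":[67,[11,90,35],{"g":66,"hdi":58,"lyy":82,"vym":24},{"dho":84,"p":68},87],"nuk":{"l":{"igw":90,"mrv":25,"qi":37,"u":44},"qb":[35,3,17],"qv":{"a":91,"ua":22}},"o":94}
After op 11 (replace /nuk/l/qi 33): {"l":99,"nj":[67,[11,90,35],{"g":66,"hdi":58,"lyy":82,"vym":24},{"dho":84,"p":68},87],"nuk":{"l":{"igw":90,"mrv":25,"qi":33,"u":44},"qb":[35,3,17],"qv":{"a":91,"ua":22}},"o":94}
After op 12 (add /nj/5 9): {"l":99,"nj":[67,[11,90,35],{"g":66,"hdi":58,"lyy":82,"vym":24},{"dho":84,"p":68},87,9],"nuk":{"l":{"igw":90,"mrv":25,"qi":33,"u":44},"qb":[35,3,17],"qv":{"a":91,"ua":22}},"o":94}
After op 13 (remove /nuk/l/igw): {"l":99,"nj":[67,[11,90,35],{"g":66,"hdi":58,"lyy":82,"vym":24},{"dho":84,"p":68},87,9],"nuk":{"l":{"mrv":25,"qi":33,"u":44},"qb":[35,3,17],"qv":{"a":91,"ua":22}},"o":94}
After op 14 (add /nuk/l/xk 60): {"l":99,"nj":[67,[11,90,35],{"g":66,"hdi":58,"lyy":82,"vym":24},{"dho":84,"p":68},87,9],"nuk":{"l":{"mrv":25,"qi":33,"u":44,"xk":60},"qb":[35,3,17],"qv":{"a":91,"ua":22}},"o":94}
After op 15 (replace /nj/3 1): {"l":99,"nj":[67,[11,90,35],{"g":66,"hdi":58,"lyy":82,"vym":24},1,87,9],"nuk":{"l":{"mrv":25,"qi":33,"u":44,"xk":60},"qb":[35,3,17],"qv":{"a":91,"ua":22}},"o":94}
After op 16 (replace /nuk/l/mrv 79): {"l":99,"nj":[67,[11,90,35],{"g":66,"hdi":58,"lyy":82,"vym":24},1,87,9],"nuk":{"l":{"mrv":79,"qi":33,"u":44,"xk":60},"qb":[35,3,17],"qv":{"a":91,"ua":22}},"o":94}
After op 17 (add /nuk/qv/xrq 3): {"l":99,"nj":[67,[11,90,35],{"g":66,"hdi":58,"lyy":82,"vym":24},1,87,9],"nuk":{"l":{"mrv":79,"qi":33,"u":44,"xk":60},"qb":[35,3,17],"qv":{"a":91,"ua":22,"xrq":3}},"o":94}
After op 18 (replace /nuk/qv 24): {"l":99,"nj":[67,[11,90,35],{"g":66,"hdi":58,"lyy":82,"vym":24},1,87,9],"nuk":{"l":{"mrv":79,"qi":33,"u":44,"xk":60},"qb":[35,3,17],"qv":24},"o":94}
After op 19 (replace /nuk/l/mrv 41): {"l":99,"nj":[67,[11,90,35],{"g":66,"hdi":58,"lyy":82,"vym":24},1,87,9],"nuk":{"l":{"mrv":41,"qi":33,"u":44,"xk":60},"qb":[35,3,17],"qv":24},"o":94}
After op 20 (add /nuk/l/p 74): {"l":99,"nj":[67,[11,90,35],{"g":66,"hdi":58,"lyy":82,"vym":24},1,87,9],"nuk":{"l":{"mrv":41,"p":74,"qi":33,"u":44,"xk":60},"qb":[35,3,17],"qv":24},"o":94}
After op 21 (replace /nuk/l/qi 89): {"l":99,"nj":[67,[11,90,35],{"g":66,"hdi":58,"lyy":82,"vym":24},1,87,9],"nuk":{"l":{"mrv":41,"p":74,"qi":89,"u":44,"xk":60},"qb":[35,3,17],"qv":24},"o":94}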